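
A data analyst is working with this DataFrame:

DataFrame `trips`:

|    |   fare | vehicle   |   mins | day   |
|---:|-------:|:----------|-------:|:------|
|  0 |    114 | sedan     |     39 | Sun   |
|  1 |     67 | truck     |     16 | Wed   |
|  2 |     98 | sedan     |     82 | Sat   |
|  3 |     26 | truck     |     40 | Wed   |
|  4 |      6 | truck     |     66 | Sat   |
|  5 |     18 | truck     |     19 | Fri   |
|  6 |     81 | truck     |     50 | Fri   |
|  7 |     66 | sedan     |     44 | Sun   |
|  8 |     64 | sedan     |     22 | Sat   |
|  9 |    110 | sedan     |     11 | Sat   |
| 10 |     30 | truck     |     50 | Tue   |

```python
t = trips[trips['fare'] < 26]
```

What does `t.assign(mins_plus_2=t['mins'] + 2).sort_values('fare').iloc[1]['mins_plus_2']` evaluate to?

filter rows where fare < 26:
   fare vehicle  mins  day
4     6   truck    66  Sat
5    18   truck    19  Fri
add column mins_plus_2 = t['mins'] + 2:
   fare vehicle  mins  day  mins_plus_2
4     6   truck    66  Sat           68
5    18   truck    19  Fri           21
sort by fare:
   fare vehicle  mins  day  mins_plus_2
4     6   truck    66  Sat           68
5    18   truck    19  Fri           21

21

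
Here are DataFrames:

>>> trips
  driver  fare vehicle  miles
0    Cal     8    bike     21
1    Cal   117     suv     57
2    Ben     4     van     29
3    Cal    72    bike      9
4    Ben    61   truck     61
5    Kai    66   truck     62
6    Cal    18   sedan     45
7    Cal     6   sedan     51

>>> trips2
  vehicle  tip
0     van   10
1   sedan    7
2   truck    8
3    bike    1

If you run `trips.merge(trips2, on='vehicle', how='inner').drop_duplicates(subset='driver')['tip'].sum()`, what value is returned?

merge on 'vehicle' (how='inner') → 7 rows:
  driver  fare vehicle  miles  tip
0    Cal     8    bike     21    1
1    Ben     4     van     29   10
2    Cal    72    bike      9    1
3    Ben    61   truck     61    8
4    Kai    66   truck     62    8
5    Cal    18   sedan     45    7
6    Cal     6   sedan     51    7
drop duplicate driver (keep=first):
  driver  fare vehicle  miles  tip
0    Cal     8    bike     21    1
1    Ben     4     van     29   10
4    Kai    66   truck     62    8
So sum() = 19.

19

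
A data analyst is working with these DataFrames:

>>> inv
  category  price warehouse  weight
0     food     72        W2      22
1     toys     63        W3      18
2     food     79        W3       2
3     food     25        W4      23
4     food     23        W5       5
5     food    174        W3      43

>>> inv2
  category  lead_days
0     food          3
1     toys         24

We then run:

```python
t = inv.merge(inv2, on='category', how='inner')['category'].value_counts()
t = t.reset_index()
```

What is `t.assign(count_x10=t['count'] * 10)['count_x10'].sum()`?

merge on 'category' (how='inner') → 6 rows:
  category  price warehouse  weight  lead_days
0     food     72        W2      22          3
1     toys     63        W3      18         24
2     food     79        W3       2          3
3     food     25        W4      23          3
4     food     23        W5       5          3
5     food    174        W3      43          3
value_counts of category:
category
food    5
toys    1
Name: count, dtype: int64
reset_index():
  category  count
0     food      5
1     toys      1
add column count_x10 = t['count'] * 10:
  category  count  count_x10
0     food      5         50
1     toys      1         10

60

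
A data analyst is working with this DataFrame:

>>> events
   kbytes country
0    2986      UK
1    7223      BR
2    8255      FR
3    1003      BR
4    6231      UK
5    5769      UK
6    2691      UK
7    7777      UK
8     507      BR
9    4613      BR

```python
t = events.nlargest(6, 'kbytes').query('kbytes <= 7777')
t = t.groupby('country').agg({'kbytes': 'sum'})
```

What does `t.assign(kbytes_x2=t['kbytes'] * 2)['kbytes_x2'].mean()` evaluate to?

31613.0

take 6 rows with largest kbytes:
   kbytes country
2    8255      FR
7    7777      UK
1    7223      BR
4    6231      UK
5    5769      UK
9    4613      BR
filter rows where kbytes <= 7777:
   kbytes country
7    7777      UK
1    7223      BR
4    6231      UK
5    5769      UK
9    4613      BR
group by country, sum of kbytes:
         kbytes
country        
BR        11836
UK        19777
add column kbytes_x2 = t['kbytes'] * 2:
         kbytes  kbytes_x2
country                   
BR        11836      23672
UK        19777      39554
The mean of column 'kbytes_x2' is 31613.0.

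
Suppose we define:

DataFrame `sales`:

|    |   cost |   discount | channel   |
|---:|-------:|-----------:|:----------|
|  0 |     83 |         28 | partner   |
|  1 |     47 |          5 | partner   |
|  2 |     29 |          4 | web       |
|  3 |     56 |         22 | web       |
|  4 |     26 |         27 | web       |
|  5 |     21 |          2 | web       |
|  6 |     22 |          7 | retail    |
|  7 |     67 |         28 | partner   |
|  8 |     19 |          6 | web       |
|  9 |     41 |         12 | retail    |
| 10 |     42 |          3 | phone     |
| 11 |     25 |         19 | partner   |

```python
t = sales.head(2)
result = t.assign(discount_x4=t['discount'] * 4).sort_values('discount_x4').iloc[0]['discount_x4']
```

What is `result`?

20

take first 2 rows:
   cost  discount  channel
0    83        28  partner
1    47         5  partner
add column discount_x4 = t['discount'] * 4:
   cost  discount  channel  discount_x4
0    83        28  partner          112
1    47         5  partner           20
sort by discount_x4:
   cost  discount  channel  discount_x4
1    47         5  partner           20
0    83        28  partner          112
So iloc[0]['discount_x4'] = 20.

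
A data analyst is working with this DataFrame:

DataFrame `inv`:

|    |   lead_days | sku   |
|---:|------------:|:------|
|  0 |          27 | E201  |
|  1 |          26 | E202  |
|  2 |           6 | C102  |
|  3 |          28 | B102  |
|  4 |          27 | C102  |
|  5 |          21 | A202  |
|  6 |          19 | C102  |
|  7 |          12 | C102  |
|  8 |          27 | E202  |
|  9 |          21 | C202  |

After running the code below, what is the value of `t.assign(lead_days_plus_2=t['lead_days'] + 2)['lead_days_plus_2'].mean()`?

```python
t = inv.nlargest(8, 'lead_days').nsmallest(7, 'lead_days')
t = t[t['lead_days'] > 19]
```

take 8 rows with largest lead_days:
   lead_days   sku
3         28  B102
0         27  E201
4         27  C102
8         27  E202
1         26  E202
5         21  A202
9         21  C202
6         19  C102
take 7 rows with smallest lead_days:
   lead_days   sku
6         19  C102
5         21  A202
9         21  C202
1         26  E202
0         27  E201
4         27  C102
8         27  E202
filter rows where lead_days > 19:
   lead_days   sku
5         21  A202
9         21  C202
1         26  E202
0         27  E201
4         27  C102
8         27  E202
add column lead_days_plus_2 = t['lead_days'] + 2:
   lead_days   sku  lead_days_plus_2
5         21  A202                23
9         21  C202                23
1         26  E202                28
0         27  E201                29
4         27  C102                29
8         27  E202                29
Reading off the mean of column 'lead_days_plus_2', we get 26.8333333333.

26.8333333333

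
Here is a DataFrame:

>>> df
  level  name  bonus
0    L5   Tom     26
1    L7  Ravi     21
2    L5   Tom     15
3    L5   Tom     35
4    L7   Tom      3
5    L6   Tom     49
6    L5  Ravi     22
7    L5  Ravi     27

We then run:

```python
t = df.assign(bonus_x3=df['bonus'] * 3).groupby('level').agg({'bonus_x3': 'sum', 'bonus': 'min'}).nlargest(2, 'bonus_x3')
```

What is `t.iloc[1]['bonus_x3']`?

147

add column bonus_x3 = df['bonus'] * 3:
  level  name  bonus  bonus_x3
0    L5   Tom     26        78
1    L7  Ravi     21        63
2    L5   Tom     15        45
3    L5   Tom     35       105
4    L7   Tom      3         9
5    L6   Tom     49       147
6    L5  Ravi     22        66
7    L5  Ravi     27        81
group by level: sum(bonus_x3), min(bonus):
       bonus_x3  bonus
level                 
L5          375     15
L6          147     49
L7           72      3
take 2 rows with largest bonus_x3:
       bonus_x3  bonus
level                 
L5          375     15
L6          147     49
Reading off the value at position 1, column 'bonus_x3', we get 147.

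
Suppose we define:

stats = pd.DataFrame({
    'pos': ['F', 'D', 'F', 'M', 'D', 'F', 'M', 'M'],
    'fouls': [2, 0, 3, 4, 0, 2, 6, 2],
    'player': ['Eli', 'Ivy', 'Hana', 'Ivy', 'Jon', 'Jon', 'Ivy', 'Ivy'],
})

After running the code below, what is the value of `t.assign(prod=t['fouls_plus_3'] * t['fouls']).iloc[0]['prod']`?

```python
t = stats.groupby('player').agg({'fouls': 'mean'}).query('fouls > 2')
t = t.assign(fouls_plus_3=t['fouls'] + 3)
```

group by player, mean of fouls:
        fouls
player       
Eli       2.0
Hana      3.0
Ivy       3.0
Jon       1.0
filter rows where fouls > 2:
        fouls
player       
Hana      3.0
Ivy       3.0
add column fouls_plus_3 = t['fouls'] + 3:
        fouls  fouls_plus_3
player                     
Hana      3.0           6.0
Ivy       3.0           6.0
add column prod = t['fouls_plus_3'] * t['fouls']:
        fouls  fouls_plus_3  prod
player                           
Hana      3.0           6.0  18.0
Ivy       3.0           6.0  18.0
Reading off the value at position 0, column 'prod', we get 18.0.

18.0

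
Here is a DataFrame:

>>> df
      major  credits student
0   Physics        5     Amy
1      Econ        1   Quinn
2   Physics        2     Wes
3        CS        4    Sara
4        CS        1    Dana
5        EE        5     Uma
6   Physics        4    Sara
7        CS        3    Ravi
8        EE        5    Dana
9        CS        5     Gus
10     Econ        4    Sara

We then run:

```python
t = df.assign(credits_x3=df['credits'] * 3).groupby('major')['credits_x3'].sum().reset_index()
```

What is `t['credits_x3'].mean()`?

add column credits_x3 = df['credits'] * 3:
      major  credits student  credits_x3
0   Physics        5     Amy          15
1      Econ        1   Quinn           3
2   Physics        2     Wes           6
3        CS        4    Sara          12
4        CS        1    Dana           3
5        EE        5     Uma          15
6   Physics        4    Sara          12
7        CS        3    Ravi           9
8        EE        5    Dana          15
9        CS        5     Gus          15
10     Econ        4    Sara          12
group by major, sum of credits_x3:
major
CS         39
EE         30
Econ       15
Physics    33
Name: credits_x3, dtype: int64
reset_index():
     major  credits_x3
0       CS          39
1       EE          30
2     Econ          15
3  Physics          33
So mean() = 29.25.

29.25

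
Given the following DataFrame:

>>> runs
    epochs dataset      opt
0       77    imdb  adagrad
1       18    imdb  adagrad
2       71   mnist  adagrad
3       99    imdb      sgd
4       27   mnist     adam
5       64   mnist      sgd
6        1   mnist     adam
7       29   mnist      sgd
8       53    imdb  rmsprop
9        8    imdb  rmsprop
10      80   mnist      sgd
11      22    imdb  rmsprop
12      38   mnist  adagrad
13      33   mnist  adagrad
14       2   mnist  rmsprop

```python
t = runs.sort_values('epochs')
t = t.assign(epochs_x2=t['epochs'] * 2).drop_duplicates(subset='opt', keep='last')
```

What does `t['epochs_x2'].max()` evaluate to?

198

sort by epochs:
    epochs dataset      opt
6        1   mnist     adam
14       2   mnist  rmsprop
9        8    imdb  rmsprop
1       18    imdb  adagrad
11      22    imdb  rmsprop
4       27   mnist     adam
7       29   mnist      sgd
13      33   mnist  adagrad
12      38   mnist  adagrad
8       53    imdb  rmsprop
5       64   mnist      sgd
2       71   mnist  adagrad
0       77    imdb  adagrad
10      80   mnist      sgd
3       99    imdb      sgd
add column epochs_x2 = t['epochs'] * 2:
    epochs dataset      opt  epochs_x2
6        1   mnist     adam          2
14       2   mnist  rmsprop          4
9        8    imdb  rmsprop         16
1       18    imdb  adagrad         36
11      22    imdb  rmsprop         44
4       27   mnist     adam         54
7       29   mnist      sgd         58
13      33   mnist  adagrad         66
12      38   mnist  adagrad         76
8       53    imdb  rmsprop        106
5       64   mnist      sgd        128
2       71   mnist  adagrad        142
0       77    imdb  adagrad        154
10      80   mnist      sgd        160
3       99    imdb      sgd        198
drop duplicate opt (keep=last):
   epochs dataset      opt  epochs_x2
4      27   mnist     adam         54
8      53    imdb  rmsprop        106
0      77    imdb  adagrad        154
3      99    imdb      sgd        198
Then the max of column 'epochs_x2': 198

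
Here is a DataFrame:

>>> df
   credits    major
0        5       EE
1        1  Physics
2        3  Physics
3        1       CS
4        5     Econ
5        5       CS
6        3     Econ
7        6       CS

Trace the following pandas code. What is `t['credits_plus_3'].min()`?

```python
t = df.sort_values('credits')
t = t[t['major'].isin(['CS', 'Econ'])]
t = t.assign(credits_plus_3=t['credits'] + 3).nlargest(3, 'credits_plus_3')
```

sort by credits:
   credits    major
1        1  Physics
3        1       CS
2        3  Physics
6        3     Econ
0        5       EE
4        5     Econ
5        5       CS
7        6       CS
filter rows where major in ['CS', 'Econ']:
   credits major
3        1    CS
6        3  Econ
4        5  Econ
5        5    CS
7        6    CS
add column credits_plus_3 = t['credits'] + 3:
   credits major  credits_plus_3
3        1    CS               4
6        3  Econ               6
4        5  Econ               8
5        5    CS               8
7        6    CS               9
take 3 rows with largest credits_plus_3:
   credits major  credits_plus_3
7        6    CS               9
4        5  Econ               8
5        5    CS               8
Then the min of column 'credits_plus_3': 8

8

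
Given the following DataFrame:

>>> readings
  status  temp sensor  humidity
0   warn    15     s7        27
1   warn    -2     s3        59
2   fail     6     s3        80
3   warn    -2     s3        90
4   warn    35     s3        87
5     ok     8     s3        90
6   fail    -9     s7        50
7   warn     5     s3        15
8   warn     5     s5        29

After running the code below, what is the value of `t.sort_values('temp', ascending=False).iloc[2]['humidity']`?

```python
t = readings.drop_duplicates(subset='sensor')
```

59

drop duplicate sensor (keep=first):
  status  temp sensor  humidity
0   warn    15     s7        27
1   warn    -2     s3        59
8   warn     5     s5        29
sort by temp descending:
  status  temp sensor  humidity
0   warn    15     s7        27
8   warn     5     s5        29
1   warn    -2     s3        59
Then the value at position 2, column 'humidity': 59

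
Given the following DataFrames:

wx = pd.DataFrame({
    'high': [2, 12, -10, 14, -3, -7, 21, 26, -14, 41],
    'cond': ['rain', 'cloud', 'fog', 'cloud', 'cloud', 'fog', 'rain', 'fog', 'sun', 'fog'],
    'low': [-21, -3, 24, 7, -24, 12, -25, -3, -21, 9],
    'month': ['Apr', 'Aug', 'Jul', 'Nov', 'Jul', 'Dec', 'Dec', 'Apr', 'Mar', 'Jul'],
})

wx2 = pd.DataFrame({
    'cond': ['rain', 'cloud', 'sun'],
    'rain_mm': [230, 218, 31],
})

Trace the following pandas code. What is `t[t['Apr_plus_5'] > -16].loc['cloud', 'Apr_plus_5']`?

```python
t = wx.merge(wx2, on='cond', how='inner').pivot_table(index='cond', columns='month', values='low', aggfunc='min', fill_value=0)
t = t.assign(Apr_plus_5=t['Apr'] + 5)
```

merge on 'cond' (how='inner') → 6 rows:
   high   cond  low month  rain_mm
0     2   rain  -21   Apr      230
1    12  cloud   -3   Aug      218
2    14  cloud    7   Nov      218
3    -3  cloud  -24   Jul      218
4    21   rain  -25   Dec      230
5   -14    sun  -21   Mar       31
pivot: rows=cond, cols=month, min(low):
month  Apr  Aug  Dec  Jul  Mar  Nov
cond                               
cloud    0   -3    0  -24    0    7
rain   -21    0  -25    0    0    0
sun      0    0    0    0  -21    0
add column Apr_plus_5 = t['Apr'] + 5:
month  Apr  Aug  Dec  Jul  Mar  Nov  Apr_plus_5
cond                                           
cloud    0   -3    0  -24    0    7           5
rain   -21    0  -25    0    0    0         -16
sun      0    0    0    0  -21    0           5
filter rows where Apr_plus_5 > -16:
month  Apr  Aug  Dec  Jul  Mar  Nov  Apr_plus_5
cond                                           
cloud    0   -3    0  -24    0    7           5
sun      0    0    0    0  -21    0           5

5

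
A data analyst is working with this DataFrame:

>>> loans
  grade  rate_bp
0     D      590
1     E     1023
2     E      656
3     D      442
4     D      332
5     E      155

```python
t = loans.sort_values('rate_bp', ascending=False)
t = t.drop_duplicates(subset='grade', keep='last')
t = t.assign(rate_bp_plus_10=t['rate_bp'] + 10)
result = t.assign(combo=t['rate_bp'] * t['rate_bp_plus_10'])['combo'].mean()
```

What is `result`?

69559.5

sort by rate_bp descending:
  grade  rate_bp
1     E     1023
2     E      656
0     D      590
3     D      442
4     D      332
5     E      155
drop duplicate grade (keep=last):
  grade  rate_bp
4     D      332
5     E      155
add column rate_bp_plus_10 = t['rate_bp'] + 10:
  grade  rate_bp  rate_bp_plus_10
4     D      332              342
5     E      155              165
add column combo = t['rate_bp'] * t['rate_bp_plus_10']:
  grade  rate_bp  rate_bp_plus_10   combo
4     D      332              342  113544
5     E      155              165   25575
Then the mean of column 'combo': 69559.5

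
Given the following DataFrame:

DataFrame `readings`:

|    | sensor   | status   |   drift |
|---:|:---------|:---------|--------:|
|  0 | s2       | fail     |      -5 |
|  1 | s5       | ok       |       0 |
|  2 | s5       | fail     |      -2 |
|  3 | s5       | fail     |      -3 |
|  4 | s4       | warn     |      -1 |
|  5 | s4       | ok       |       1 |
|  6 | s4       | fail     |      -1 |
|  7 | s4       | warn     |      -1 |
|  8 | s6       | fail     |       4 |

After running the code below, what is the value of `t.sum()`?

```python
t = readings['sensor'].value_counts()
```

9

value_counts of sensor:
sensor
s4    4
s5    3
s2    1
s6    1
Name: count, dtype: int64
Hence 9.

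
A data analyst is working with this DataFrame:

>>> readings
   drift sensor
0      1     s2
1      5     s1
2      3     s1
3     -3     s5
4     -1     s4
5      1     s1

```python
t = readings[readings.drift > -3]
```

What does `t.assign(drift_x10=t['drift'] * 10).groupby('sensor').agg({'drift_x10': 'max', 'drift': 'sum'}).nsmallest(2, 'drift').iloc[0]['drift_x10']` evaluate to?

filter rows where drift > -3:
   drift sensor
0      1     s2
1      5     s1
2      3     s1
4     -1     s4
5      1     s1
add column drift_x10 = t['drift'] * 10:
   drift sensor  drift_x10
0      1     s2         10
1      5     s1         50
2      3     s1         30
4     -1     s4        -10
5      1     s1         10
group by sensor: max(drift_x10), sum(drift):
        drift_x10  drift
sensor                  
s1             50      9
s2             10      1
s4            -10     -1
take 2 rows with smallest drift:
        drift_x10  drift
sensor                  
s4            -10     -1
s2             10      1

-10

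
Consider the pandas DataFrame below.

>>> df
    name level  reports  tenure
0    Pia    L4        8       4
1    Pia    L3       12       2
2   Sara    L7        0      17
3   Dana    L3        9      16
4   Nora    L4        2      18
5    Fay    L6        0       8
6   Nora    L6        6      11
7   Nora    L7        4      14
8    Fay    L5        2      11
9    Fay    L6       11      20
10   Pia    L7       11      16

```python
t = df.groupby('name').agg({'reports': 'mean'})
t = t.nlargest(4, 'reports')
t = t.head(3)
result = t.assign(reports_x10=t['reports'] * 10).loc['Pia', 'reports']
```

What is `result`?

10.3333333333

group by name, mean of reports:
        reports
name           
Dana   9.000000
Fay    4.333333
Nora   4.000000
Pia   10.333333
Sara   0.000000
take 4 rows with largest reports:
        reports
name           
Pia   10.333333
Dana   9.000000
Fay    4.333333
Nora   4.000000
take first 3 rows:
        reports
name           
Pia   10.333333
Dana   9.000000
Fay    4.333333
add column reports_x10 = t['reports'] * 10:
        reports  reports_x10
name                        
Pia   10.333333   103.333333
Dana   9.000000    90.000000
Fay    4.333333    43.333333
Hence 10.3333333333.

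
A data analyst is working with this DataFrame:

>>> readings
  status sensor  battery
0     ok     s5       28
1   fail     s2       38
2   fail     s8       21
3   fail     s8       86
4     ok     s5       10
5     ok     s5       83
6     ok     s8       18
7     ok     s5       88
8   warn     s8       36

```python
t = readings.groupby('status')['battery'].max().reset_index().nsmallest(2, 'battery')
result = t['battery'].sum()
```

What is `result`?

122

group by status, max of battery:
status
fail    86
ok      88
warn    36
Name: battery, dtype: int64
reset_index():
  status  battery
0   fail       86
1     ok       88
2   warn       36
take 2 rows with smallest battery:
  status  battery
2   warn       36
0   fail       86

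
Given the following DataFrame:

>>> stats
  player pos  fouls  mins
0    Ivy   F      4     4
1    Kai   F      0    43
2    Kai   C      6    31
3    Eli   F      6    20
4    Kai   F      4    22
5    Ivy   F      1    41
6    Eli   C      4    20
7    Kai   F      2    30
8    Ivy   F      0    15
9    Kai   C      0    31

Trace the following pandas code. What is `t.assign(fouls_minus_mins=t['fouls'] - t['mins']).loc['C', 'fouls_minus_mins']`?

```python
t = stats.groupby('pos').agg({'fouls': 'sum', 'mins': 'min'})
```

-10

group by pos: sum(fouls), min(mins):
     fouls  mins
pos             
C       10    20
F       17     4
add column fouls_minus_mins = t['fouls'] - t['mins']:
     fouls  mins  fouls_minus_mins
pos                               
C       10    20               -10
F       17     4                13
Then the value at row 'C', column 'fouls_minus_mins': -10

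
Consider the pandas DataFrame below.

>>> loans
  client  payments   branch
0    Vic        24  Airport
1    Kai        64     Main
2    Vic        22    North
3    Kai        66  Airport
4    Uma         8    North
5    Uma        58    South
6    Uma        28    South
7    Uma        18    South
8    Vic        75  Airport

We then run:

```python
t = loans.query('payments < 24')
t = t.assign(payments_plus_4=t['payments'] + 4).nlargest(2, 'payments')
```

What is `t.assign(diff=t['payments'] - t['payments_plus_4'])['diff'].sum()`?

filter rows where payments < 24:
  client  payments branch
2    Vic        22  North
4    Uma         8  North
7    Uma        18  South
add column payments_plus_4 = t['payments'] + 4:
  client  payments branch  payments_plus_4
2    Vic        22  North               26
4    Uma         8  North               12
7    Uma        18  South               22
take 2 rows with largest payments:
  client  payments branch  payments_plus_4
2    Vic        22  North               26
7    Uma        18  South               22
add column diff = t['payments'] - t['payments_plus_4']:
  client  payments branch  payments_plus_4  diff
2    Vic        22  North               26    -4
7    Uma        18  South               22    -4
Finally, sum of column 'diff' = -8.

-8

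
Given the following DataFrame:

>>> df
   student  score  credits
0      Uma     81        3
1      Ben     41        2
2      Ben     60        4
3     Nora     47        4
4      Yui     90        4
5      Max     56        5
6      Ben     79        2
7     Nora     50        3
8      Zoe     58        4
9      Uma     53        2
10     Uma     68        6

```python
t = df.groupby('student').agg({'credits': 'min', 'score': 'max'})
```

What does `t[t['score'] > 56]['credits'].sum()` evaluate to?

group by student: min(credits), max(score):
         credits  score
student                
Ben            2     79
Max            5     56
Nora           3     50
Uma            2     81
Yui            4     90
Zoe            4     58
filter rows where score > 56:
         credits  score
student                
Ben            2     79
Uma            2     81
Yui            4     90
Zoe            4     58
The sum of column 'credits' is 12.

12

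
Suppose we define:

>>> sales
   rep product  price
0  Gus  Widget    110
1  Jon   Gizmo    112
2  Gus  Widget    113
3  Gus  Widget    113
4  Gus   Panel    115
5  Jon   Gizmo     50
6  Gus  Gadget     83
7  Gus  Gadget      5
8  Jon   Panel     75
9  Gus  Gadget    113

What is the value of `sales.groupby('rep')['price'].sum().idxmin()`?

group by rep, sum of price:
rep
Gus    652
Jon    237
Name: price, dtype: int64
Then the label with the smallest value: Jon

Jon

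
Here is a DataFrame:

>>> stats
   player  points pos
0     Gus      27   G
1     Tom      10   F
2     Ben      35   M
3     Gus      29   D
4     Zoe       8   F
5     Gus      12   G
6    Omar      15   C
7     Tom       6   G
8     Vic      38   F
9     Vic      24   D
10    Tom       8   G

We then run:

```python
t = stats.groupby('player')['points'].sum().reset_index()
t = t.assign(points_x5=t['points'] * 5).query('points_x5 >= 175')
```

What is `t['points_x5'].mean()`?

275.0

group by player, sum of points:
player
Ben     35
Gus     68
Omar    15
Tom     24
Vic     62
Zoe      8
Name: points, dtype: int64
reset_index():
  player  points
0    Ben      35
1    Gus      68
2   Omar      15
3    Tom      24
4    Vic      62
5    Zoe       8
add column points_x5 = t['points'] * 5:
  player  points  points_x5
0    Ben      35        175
1    Gus      68        340
2   Omar      15         75
3    Tom      24        120
4    Vic      62        310
5    Zoe       8         40
filter rows where points_x5 >= 175:
  player  points  points_x5
0    Ben      35        175
1    Gus      68        340
4    Vic      62        310
Finally, mean of column 'points_x5' = 275.0.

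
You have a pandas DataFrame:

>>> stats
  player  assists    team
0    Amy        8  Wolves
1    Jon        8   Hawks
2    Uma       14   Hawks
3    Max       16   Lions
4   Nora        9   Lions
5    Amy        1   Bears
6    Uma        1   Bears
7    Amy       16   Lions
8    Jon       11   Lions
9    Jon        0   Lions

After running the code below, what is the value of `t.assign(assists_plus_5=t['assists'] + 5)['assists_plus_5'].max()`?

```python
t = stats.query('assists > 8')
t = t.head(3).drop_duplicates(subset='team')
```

21

filter rows where assists > 8:
  player  assists   team
2    Uma       14  Hawks
3    Max       16  Lions
4   Nora        9  Lions
7    Amy       16  Lions
8    Jon       11  Lions
take first 3 rows:
  player  assists   team
2    Uma       14  Hawks
3    Max       16  Lions
4   Nora        9  Lions
drop duplicate team (keep=first):
  player  assists   team
2    Uma       14  Hawks
3    Max       16  Lions
add column assists_plus_5 = t['assists'] + 5:
  player  assists   team  assists_plus_5
2    Uma       14  Hawks              19
3    Max       16  Lions              21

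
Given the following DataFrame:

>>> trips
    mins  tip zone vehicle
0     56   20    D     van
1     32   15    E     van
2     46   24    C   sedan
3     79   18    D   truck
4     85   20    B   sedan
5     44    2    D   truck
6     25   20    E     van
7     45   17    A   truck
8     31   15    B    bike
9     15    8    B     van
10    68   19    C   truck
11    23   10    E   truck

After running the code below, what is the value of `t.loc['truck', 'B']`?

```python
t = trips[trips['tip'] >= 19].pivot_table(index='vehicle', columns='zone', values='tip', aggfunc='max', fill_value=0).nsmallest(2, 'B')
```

0

filter rows where tip >= 19:
    mins  tip zone vehicle
0     56   20    D     van
2     46   24    C   sedan
4     85   20    B   sedan
6     25   20    E     van
10    68   19    C   truck
pivot: rows=vehicle, cols=zone, max(tip):
zone      B   C   D   E
vehicle                
sedan    20  24   0   0
truck     0  19   0   0
van       0   0  20  20
take 2 rows with smallest B:
zone     B   C   D   E
vehicle               
truck    0  19   0   0
van      0   0  20  20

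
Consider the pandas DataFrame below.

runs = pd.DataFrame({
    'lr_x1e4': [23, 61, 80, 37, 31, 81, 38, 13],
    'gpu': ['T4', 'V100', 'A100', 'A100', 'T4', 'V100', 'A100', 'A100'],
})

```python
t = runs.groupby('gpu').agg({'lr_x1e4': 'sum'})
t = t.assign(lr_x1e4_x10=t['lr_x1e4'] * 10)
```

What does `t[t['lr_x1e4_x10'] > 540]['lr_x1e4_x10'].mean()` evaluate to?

1550.0

group by gpu, sum of lr_x1e4:
      lr_x1e4
gpu          
A100      168
T4         54
V100      142
add column lr_x1e4_x10 = t['lr_x1e4'] * 10:
      lr_x1e4  lr_x1e4_x10
gpu                       
A100      168         1680
T4         54          540
V100      142         1420
filter rows where lr_x1e4_x10 > 540:
      lr_x1e4  lr_x1e4_x10
gpu                       
A100      168         1680
V100      142         1420
The mean of column 'lr_x1e4_x10' is 1550.0.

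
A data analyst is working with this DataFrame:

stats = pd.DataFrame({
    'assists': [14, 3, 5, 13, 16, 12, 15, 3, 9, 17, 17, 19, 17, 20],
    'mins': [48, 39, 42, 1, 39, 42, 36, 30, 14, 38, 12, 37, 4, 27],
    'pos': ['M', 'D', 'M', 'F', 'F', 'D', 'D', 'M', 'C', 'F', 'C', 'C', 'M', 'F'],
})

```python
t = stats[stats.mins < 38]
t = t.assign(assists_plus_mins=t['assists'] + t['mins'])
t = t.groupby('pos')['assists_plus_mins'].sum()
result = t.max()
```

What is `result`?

filter rows where mins < 38:
    assists  mins pos
3        13     1   F
6        15    36   D
7         3    30   M
8         9    14   C
10       17    12   C
11       19    37   C
12       17     4   M
13       20    27   F
add column assists_plus_mins = t['assists'] + t['mins']:
    assists  mins pos  assists_plus_mins
3        13     1   F                 14
6        15    36   D                 51
7         3    30   M                 33
8         9    14   C                 23
10       17    12   C                 29
11       19    37   C                 56
12       17     4   M                 21
13       20    27   F                 47
group by pos, sum of assists_plus_mins:
pos
C    108
D     51
F     61
M     54
Name: assists_plus_mins, dtype: int64
The max of the resulting series is 108.

108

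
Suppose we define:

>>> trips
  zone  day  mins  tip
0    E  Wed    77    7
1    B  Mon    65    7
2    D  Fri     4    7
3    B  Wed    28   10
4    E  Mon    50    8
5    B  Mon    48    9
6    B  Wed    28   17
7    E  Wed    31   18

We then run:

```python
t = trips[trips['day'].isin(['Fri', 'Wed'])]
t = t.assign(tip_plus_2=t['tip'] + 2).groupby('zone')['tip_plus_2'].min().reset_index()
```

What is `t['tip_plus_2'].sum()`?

filter rows where day in ['Fri', 'Wed']:
  zone  day  mins  tip
0    E  Wed    77    7
2    D  Fri     4    7
3    B  Wed    28   10
6    B  Wed    28   17
7    E  Wed    31   18
add column tip_plus_2 = t['tip'] + 2:
  zone  day  mins  tip  tip_plus_2
0    E  Wed    77    7           9
2    D  Fri     4    7           9
3    B  Wed    28   10          12
6    B  Wed    28   17          19
7    E  Wed    31   18          20
group by zone, min of tip_plus_2:
zone
B    12
D     9
E     9
Name: tip_plus_2, dtype: int64
reset_index():
  zone  tip_plus_2
0    B          12
1    D           9
2    E           9
Reading off the sum of column 'tip_plus_2', we get 30.

30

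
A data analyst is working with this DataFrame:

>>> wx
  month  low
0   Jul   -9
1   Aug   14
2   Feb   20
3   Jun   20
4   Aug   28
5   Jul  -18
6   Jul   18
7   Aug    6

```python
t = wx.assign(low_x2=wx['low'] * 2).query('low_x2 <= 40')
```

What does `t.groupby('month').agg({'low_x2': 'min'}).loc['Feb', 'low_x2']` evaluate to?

add column low_x2 = wx['low'] * 2:
  month  low  low_x2
0   Jul   -9     -18
1   Aug   14      28
2   Feb   20      40
3   Jun   20      40
4   Aug   28      56
5   Jul  -18     -36
6   Jul   18      36
7   Aug    6      12
filter rows where low_x2 <= 40:
  month  low  low_x2
0   Jul   -9     -18
1   Aug   14      28
2   Feb   20      40
3   Jun   20      40
5   Jul  -18     -36
6   Jul   18      36
7   Aug    6      12
group by month, min of low_x2:
       low_x2
month        
Aug        12
Feb        40
Jul       -36
Jun        40

40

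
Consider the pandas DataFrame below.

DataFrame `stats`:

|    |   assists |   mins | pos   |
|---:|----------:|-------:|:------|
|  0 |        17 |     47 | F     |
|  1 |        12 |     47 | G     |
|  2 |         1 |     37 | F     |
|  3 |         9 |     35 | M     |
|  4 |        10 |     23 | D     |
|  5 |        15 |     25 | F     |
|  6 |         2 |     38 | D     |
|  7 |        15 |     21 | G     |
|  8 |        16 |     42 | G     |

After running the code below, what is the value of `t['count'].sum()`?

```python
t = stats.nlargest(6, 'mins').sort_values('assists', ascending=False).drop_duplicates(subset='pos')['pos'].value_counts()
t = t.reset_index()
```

4

take 6 rows with largest mins:
   assists  mins pos
0       17    47   F
1       12    47   G
8       16    42   G
6        2    38   D
2        1    37   F
3        9    35   M
sort by assists descending:
   assists  mins pos
0       17    47   F
8       16    42   G
1       12    47   G
3        9    35   M
6        2    38   D
2        1    37   F
drop duplicate pos (keep=first):
   assists  mins pos
0       17    47   F
8       16    42   G
3        9    35   M
6        2    38   D
value_counts of pos:
pos
F    1
G    1
M    1
D    1
Name: count, dtype: int64
reset_index():
  pos  count
0   F      1
1   G      1
2   M      1
3   D      1
Finally, sum of column 'count' = 4.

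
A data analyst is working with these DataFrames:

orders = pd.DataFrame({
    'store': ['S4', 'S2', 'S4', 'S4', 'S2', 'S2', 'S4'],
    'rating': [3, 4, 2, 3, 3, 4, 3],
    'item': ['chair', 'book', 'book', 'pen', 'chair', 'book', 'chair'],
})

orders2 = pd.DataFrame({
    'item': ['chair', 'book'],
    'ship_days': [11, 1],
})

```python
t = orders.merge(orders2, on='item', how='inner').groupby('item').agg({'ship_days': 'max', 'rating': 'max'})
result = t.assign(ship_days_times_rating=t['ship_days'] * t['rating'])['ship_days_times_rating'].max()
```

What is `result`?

33

merge on 'item' (how='inner') → 6 rows:
  store  rating   item  ship_days
0    S4       3  chair         11
1    S2       4   book          1
2    S4       2   book          1
3    S2       3  chair         11
4    S2       4   book          1
5    S4       3  chair         11
group by item: max(ship_days), max(rating):
       ship_days  rating
item                    
book           1       4
chair         11       3
add column ship_days_times_rating = t['ship_days'] * t['rating']:
       ship_days  rating  ship_days_times_rating
item                                            
book           1       4                       4
chair         11       3                      33
Taking the max of column 'ship_days_times_rating' gives 33.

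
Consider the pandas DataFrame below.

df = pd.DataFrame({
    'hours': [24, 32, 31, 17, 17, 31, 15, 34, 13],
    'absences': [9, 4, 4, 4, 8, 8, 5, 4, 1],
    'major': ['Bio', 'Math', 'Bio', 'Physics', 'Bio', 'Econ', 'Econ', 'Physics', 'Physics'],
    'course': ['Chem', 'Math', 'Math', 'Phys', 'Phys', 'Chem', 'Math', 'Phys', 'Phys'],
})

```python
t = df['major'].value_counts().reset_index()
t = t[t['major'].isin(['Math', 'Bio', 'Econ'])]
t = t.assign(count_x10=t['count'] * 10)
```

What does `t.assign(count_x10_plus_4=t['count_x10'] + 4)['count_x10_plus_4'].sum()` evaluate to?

value_counts of major:
major
Bio        3
Physics    3
Econ       2
Math       1
Name: count, dtype: int64
reset_index():
     major  count
0      Bio      3
1  Physics      3
2     Econ      2
3     Math      1
filter rows where major in ['Math', 'Bio', 'Econ']:
  major  count
0   Bio      3
2  Econ      2
3  Math      1
add column count_x10 = t['count'] * 10:
  major  count  count_x10
0   Bio      3         30
2  Econ      2         20
3  Math      1         10
add column count_x10_plus_4 = t['count_x10'] + 4:
  major  count  count_x10  count_x10_plus_4
0   Bio      3         30                34
2  Econ      2         20                24
3  Math      1         10                14
So sum() = 72.

72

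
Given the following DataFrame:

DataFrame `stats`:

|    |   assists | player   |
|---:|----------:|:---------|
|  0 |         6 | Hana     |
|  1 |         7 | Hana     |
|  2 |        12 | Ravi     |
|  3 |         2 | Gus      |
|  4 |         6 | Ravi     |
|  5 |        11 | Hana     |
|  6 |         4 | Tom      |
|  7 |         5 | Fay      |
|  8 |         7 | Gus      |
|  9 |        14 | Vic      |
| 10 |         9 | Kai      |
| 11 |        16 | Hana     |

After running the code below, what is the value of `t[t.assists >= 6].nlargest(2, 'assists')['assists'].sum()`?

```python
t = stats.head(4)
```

take first 4 rows:
   assists player
0        6   Hana
1        7   Hana
2       12   Ravi
3        2    Gus
filter rows where assists >= 6:
   assists player
0        6   Hana
1        7   Hana
2       12   Ravi
take 2 rows with largest assists:
   assists player
2       12   Ravi
1        7   Hana
Taking the sum of column 'assists' gives 19.

19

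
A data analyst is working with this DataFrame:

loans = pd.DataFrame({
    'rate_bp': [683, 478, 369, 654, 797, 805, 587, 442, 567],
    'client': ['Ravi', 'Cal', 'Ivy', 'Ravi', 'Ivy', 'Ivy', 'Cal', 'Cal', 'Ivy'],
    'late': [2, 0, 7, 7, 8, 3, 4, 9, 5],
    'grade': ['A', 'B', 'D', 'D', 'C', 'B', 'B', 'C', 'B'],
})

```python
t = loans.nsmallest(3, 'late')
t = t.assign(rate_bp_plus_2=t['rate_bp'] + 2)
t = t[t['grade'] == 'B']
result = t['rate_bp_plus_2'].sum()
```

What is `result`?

1287

take 3 rows with smallest late:
   rate_bp client  late grade
1      478    Cal     0     B
0      683   Ravi     2     A
5      805    Ivy     3     B
add column rate_bp_plus_2 = t['rate_bp'] + 2:
   rate_bp client  late grade  rate_bp_plus_2
1      478    Cal     0     B             480
0      683   Ravi     2     A             685
5      805    Ivy     3     B             807
filter rows where grade == 'B':
   rate_bp client  late grade  rate_bp_plus_2
1      478    Cal     0     B             480
5      805    Ivy     3     B             807
Finally, sum of column 'rate_bp_plus_2' = 1287.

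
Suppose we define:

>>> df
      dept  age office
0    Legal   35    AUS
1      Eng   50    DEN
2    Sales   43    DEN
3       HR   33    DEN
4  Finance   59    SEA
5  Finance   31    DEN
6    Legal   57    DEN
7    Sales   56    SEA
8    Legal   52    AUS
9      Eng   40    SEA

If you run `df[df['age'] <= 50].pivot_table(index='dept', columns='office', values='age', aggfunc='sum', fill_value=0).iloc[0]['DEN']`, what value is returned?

filter rows where age <= 50:
      dept  age office
0    Legal   35    AUS
1      Eng   50    DEN
2    Sales   43    DEN
3       HR   33    DEN
5  Finance   31    DEN
9      Eng   40    SEA
pivot: rows=dept, cols=office, sum(age):
office   AUS  DEN  SEA
dept                  
Eng        0   50   40
Finance    0   31    0
HR         0   33    0
Legal     35    0    0
Sales      0   43    0
Finally, value at position 0, column 'DEN' = 50.

50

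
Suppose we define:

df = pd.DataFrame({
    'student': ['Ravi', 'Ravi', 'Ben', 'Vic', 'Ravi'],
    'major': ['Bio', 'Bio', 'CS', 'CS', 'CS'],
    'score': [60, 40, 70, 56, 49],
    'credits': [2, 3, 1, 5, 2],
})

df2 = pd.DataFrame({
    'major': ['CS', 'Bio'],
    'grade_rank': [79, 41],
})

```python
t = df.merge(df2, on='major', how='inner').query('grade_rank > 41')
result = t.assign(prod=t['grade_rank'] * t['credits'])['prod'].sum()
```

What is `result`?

632

merge on 'major' (how='inner') → 5 rows:
  student major  score  credits  grade_rank
0    Ravi   Bio     60        2          41
1    Ravi   Bio     40        3          41
2     Ben    CS     70        1          79
3     Vic    CS     56        5          79
4    Ravi    CS     49        2          79
filter rows where grade_rank > 41:
  student major  score  credits  grade_rank
2     Ben    CS     70        1          79
3     Vic    CS     56        5          79
4    Ravi    CS     49        2          79
add column prod = t['grade_rank'] * t['credits']:
  student major  score  credits  grade_rank  prod
2     Ben    CS     70        1          79    79
3     Vic    CS     56        5          79   395
4    Ravi    CS     49        2          79   158
Hence 632.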